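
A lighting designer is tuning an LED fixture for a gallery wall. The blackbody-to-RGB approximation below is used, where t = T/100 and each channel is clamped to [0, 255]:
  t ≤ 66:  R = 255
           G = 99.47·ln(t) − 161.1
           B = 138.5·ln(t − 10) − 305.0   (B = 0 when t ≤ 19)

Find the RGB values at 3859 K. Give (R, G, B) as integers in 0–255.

(255, 202, 159)

t = 3859/100 = 38.59; the t ≤ 66 branch applies.
R = 255 by definition for t ≤ 66.
G = 99.47·ln 38.59 − 161.1 = 99.47·3.6530 − 161.1 = 202.263.
B = 138.5·ln(38.59 − 10) − 305.0 = 138.5·ln 28.59 − 305.0 = 138.5·3.3531 − 305.0 = 159.398.
Rounded: (255, 202, 159).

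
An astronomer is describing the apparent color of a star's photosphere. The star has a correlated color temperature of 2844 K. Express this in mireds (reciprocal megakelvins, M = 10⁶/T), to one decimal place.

351.6 mireds

M = 10⁶ / 2844 = 351.617 → 351.6 mireds.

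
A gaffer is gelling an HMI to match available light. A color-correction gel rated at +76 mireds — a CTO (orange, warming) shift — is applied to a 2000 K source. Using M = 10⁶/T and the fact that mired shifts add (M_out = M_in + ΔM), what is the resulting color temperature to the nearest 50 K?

1750 K

M_in = 10⁶/2000 = 500.00 mireds.
M_out = 500.00 + (+76) = 576.00 mireds.
T_out = 10⁶/576.00 = 1736.1 K → 1750 K.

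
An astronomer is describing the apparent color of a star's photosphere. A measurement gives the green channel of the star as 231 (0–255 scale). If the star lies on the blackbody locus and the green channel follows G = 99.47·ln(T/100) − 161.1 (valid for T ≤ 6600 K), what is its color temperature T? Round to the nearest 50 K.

ln t = (231 + 161.1) / 99.47 = 3.9419.
t = e^3.9419 = 51.516.
T = 100·t = 5152 K → 5150 K to the nearest 50 K.

5150 K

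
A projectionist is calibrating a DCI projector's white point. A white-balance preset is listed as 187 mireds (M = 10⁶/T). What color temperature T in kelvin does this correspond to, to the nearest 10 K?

5350 K

T = 10⁶ / 187 = 5347.59 K → 5350 K.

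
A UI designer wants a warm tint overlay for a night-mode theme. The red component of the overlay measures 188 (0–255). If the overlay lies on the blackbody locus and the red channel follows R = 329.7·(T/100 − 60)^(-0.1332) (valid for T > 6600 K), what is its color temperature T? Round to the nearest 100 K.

(t − 60)^(-0.1332) = 188/329.7 = 0.57022.
t − 60 = 0.57022^(1/-0.1332) = 0.57022^(-7.508) = 67.848, so t = 127.848.
T = 100·t = 12785 K → 12800 K to the nearest 100 K.

12800 K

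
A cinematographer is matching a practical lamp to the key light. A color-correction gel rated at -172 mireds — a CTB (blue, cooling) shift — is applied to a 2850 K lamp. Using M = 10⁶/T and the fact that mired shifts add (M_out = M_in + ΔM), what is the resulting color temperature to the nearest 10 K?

M_in = 10⁶/2850 = 350.88 mireds.
M_out = 350.88 + (-172) = 178.88 mireds.
T_out = 10⁶/178.88 = 5590.4 K → 5590 K.

5590 K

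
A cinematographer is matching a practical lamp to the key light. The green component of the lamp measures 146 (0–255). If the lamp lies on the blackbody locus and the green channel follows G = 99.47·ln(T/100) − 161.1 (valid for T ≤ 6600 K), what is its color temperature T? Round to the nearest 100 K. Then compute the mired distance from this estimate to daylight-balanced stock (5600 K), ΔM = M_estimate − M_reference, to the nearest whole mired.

+276 mireds

ln t = (146 + 161.1) / 99.47 = 3.0874.
t = e^3.0874 = 21.919.
T = 100·t = 2192 K → 2200 K to the nearest 100 K.
M_estimate = 10⁶/2200 = 454.55; M_reference = 10⁶/5600 = 178.57.
ΔM = 454.55 − 178.57 = 275.97 → +276 mireds.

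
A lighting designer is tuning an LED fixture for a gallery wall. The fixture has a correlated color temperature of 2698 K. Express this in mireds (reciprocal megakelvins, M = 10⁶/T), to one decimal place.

M = 10⁶ / 2698 = 370.645 → 370.6 mireds.

370.6 mireds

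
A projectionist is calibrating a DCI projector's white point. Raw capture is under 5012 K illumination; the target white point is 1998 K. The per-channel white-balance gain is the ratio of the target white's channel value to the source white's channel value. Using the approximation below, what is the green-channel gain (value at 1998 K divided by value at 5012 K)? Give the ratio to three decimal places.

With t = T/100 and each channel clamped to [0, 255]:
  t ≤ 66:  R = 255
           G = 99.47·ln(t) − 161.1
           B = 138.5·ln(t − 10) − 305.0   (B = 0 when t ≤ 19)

0.599

At 5012 K (t = 50.12):
  G = 99.47·ln 50.12 − 161.1 = 99.47·3.9144 − 161.1 = 228.267.
At 1998 K (t = 19.98):
  G = 99.47·ln 19.98 − 161.1 = 99.47·2.9947 − 161.1 = 136.786.
Gain = 136.786 / 228.267 = 0.5992 → 0.599.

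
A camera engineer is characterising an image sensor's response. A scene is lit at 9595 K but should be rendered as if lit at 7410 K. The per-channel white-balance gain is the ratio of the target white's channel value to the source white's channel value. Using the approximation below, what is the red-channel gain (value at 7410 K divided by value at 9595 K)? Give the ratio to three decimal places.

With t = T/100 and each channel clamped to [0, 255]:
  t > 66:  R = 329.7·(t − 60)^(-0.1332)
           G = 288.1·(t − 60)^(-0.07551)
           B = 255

1.133

At 9595 K (t = 95.95):
  R = 329.7·(95.95 − 60)^(-0.1332) = 329.7·35.95^(-0.1332) = 329.7·0.62056 = 204.597.
At 7410 K (t = 74.1):
  R = 329.7·(74.1 − 60)^(-0.1332) = 329.7·14.1^(-0.1332) = 329.7·0.70295 = 231.762.
Gain = 231.762 / 204.597 = 1.1328 → 1.133.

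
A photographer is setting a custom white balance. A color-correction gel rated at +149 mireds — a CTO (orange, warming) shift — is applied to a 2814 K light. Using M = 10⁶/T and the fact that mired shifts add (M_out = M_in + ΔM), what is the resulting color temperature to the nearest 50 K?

2000 K

M_in = 10⁶/2814 = 355.37 mireds.
M_out = 355.37 + (+149) = 504.37 mireds.
T_out = 10⁶/504.37 = 1982.7 K → 2000 K.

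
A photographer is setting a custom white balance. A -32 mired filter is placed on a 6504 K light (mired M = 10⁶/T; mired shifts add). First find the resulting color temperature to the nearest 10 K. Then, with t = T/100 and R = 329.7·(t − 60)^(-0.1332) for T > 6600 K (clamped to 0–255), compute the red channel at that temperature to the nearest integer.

218

M_in = 10⁶/6504 = 153.75; M_out = 153.75 + (-32) = 121.75.
T_out = 10⁶/121.75 = 8213.4 K → 8210 K; t = 82.1.
R = 329.7·(82.1 − 60)^(-0.1332) = 329.7·22.1^(-0.1332) = 329.7·0.66211 = 218.296.
Rounded: 218.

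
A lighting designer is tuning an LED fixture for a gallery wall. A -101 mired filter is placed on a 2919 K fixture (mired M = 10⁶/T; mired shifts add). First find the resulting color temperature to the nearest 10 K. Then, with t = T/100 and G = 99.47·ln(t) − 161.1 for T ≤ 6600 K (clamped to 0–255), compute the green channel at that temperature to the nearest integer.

M_in = 10⁶/2919 = 342.58; M_out = 342.58 + (-101) = 241.58.
T_out = 10⁶/241.58 = 4139.4 K → 4140 K; t = 41.4.
G = 99.47·ln 41.4 − 161.1 = 99.47·3.7233 − 161.1 = 209.255.
Rounded: 209.

209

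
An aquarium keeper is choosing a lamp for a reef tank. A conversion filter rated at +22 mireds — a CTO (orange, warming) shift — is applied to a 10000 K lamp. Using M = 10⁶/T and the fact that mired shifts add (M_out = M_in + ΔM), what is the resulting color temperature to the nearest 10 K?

8200 K

M_in = 10⁶/10000 = 100.00 mireds.
M_out = 100.00 + (+22) = 122.00 mireds.
T_out = 10⁶/122.00 = 8196.7 K → 8200 K.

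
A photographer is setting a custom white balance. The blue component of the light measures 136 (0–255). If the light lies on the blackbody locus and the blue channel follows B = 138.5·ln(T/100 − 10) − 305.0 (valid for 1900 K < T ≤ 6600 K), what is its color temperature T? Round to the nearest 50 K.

ln(t − 10) = (136 + 305.0) / 138.5 = 3.1841.
t − 10 = e^3.1841 = 24.146, so t = 34.146.
T = 100·t = 3415 K → 3400 K to the nearest 50 K.

3400 K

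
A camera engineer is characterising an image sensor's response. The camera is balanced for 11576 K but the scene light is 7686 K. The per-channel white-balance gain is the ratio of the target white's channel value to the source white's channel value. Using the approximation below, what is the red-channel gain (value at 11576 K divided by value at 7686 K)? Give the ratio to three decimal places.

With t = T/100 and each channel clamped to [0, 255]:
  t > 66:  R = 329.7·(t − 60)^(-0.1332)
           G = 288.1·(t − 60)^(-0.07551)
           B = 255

At 7686 K (t = 76.86):
  R = 329.7·(76.86 − 60)^(-0.1332) = 329.7·16.86^(-0.1332) = 329.7·0.68641 = 226.309.
At 11576 K (t = 115.76):
  R = 329.7·(115.76 − 60)^(-0.1332) = 329.7·55.76^(-0.1332) = 329.7·0.58532 = 192.978.
Gain = 192.978 / 226.309 = 0.8527 → 0.853.

0.853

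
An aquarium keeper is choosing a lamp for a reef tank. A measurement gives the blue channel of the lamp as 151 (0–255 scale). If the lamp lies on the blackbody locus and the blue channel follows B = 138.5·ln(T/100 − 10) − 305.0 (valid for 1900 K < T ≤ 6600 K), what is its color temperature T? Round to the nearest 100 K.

ln(t − 10) = (151 + 305.0) / 138.5 = 3.2924.
t − 10 = e^3.2924 = 26.908, so t = 36.908.
T = 100·t = 3691 K → 3700 K to the nearest 100 K.

3700 K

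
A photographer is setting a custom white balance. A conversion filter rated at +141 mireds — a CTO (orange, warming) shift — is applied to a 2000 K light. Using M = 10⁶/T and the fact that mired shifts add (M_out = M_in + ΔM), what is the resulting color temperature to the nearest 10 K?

M_in = 10⁶/2000 = 500.00 mireds.
M_out = 500.00 + (+141) = 641.00 mireds.
T_out = 10⁶/641.00 = 1560.1 K → 1560 K.

1560 K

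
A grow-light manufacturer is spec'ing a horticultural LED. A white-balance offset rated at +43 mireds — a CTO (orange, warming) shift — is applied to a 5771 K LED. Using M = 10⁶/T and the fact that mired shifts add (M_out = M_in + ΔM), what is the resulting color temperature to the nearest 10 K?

4620 K

M_in = 10⁶/5771 = 173.28 mireds.
M_out = 173.28 + (+43) = 216.28 mireds.
T_out = 10⁶/216.28 = 4623.6 K → 4620 K.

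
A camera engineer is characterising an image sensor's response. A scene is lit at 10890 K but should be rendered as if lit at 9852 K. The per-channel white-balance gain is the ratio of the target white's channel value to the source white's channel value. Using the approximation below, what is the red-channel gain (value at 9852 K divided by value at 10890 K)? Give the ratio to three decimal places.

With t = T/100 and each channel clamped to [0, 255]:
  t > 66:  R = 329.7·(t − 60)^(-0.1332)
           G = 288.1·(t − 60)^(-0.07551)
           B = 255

1.032

At 10890 K (t = 108.9):
  R = 329.7·(108.9 − 60)^(-0.1332) = 329.7·48.9^(-0.1332) = 329.7·0.59564 = 196.383.
At 9852 K (t = 98.52):
  R = 329.7·(98.52 − 60)^(-0.1332) = 329.7·38.52^(-0.1332) = 329.7·0.61487 = 202.724.
Gain = 202.724 / 196.383 = 1.0323 → 1.032.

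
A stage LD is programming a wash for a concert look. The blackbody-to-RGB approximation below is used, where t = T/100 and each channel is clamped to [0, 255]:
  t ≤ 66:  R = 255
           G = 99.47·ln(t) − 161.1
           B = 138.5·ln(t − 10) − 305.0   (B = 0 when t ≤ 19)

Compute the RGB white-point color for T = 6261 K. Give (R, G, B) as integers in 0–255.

t = 6261/100 = 62.61; the t ≤ 66 branch applies.
R = 255 by definition for t ≤ 66.
G = 99.47·ln 62.61 − 161.1 = 99.47·4.1369 − 161.1 = 250.400.
B = 138.5·ln(62.61 − 10) − 305.0 = 138.5·ln 52.61 − 305.0 = 138.5·3.9629 − 305.0 = 243.863.
Rounded: (255, 250, 244).

(255, 250, 244)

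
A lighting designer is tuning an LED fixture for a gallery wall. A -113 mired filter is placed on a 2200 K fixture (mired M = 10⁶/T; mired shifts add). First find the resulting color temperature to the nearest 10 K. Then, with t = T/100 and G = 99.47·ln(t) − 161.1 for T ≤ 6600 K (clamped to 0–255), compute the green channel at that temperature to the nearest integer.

M_in = 10⁶/2200 = 454.55; M_out = 454.55 + (-113) = 341.55.
T_out = 10⁶/341.55 = 2927.9 K → 2930 K; t = 29.3.
G = 99.47·ln 29.3 − 161.1 = 99.47·3.3776 − 161.1 = 174.869.
Rounded: 175.

175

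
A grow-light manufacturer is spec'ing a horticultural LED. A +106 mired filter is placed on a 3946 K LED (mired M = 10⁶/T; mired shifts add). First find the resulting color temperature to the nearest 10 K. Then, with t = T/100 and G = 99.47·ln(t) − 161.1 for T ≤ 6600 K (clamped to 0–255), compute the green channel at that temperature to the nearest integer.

170

M_in = 10⁶/3946 = 253.42; M_out = 253.42 + (+106) = 359.42.
T_out = 10⁶/359.42 = 2782.3 K → 2780 K; t = 27.8.
G = 99.47·ln 27.8 − 161.1 = 99.47·3.3250 − 161.1 = 169.641.
Rounded: 170.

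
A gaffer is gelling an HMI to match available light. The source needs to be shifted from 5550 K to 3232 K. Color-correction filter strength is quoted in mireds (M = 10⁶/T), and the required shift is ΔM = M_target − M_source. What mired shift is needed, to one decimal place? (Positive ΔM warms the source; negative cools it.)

+129.2 mireds

M_source = 10⁶/5550 = 180.180; M_target = 10⁶/3232 = 309.406.
ΔM = 309.406 − 180.180 = 129.226 → +129.2 mireds, a warming shift.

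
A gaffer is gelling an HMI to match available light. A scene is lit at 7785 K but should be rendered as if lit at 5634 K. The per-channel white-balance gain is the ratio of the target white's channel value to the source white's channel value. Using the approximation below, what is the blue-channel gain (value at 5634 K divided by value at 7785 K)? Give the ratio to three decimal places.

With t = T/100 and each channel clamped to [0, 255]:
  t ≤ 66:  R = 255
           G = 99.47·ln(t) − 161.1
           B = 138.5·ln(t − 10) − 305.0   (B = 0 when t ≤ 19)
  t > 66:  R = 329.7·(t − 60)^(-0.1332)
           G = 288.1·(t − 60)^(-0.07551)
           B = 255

At 7785 K (t = 77.85):
  B = 255 by definition for t > 66.
At 5634 K (t = 56.34):
  B = 138.5·ln(56.34 − 10) − 305.0 = 138.5·ln 46.34 − 305.0 = 138.5·3.8360 − 305.0 = 226.287.
Gain = 226.287 / 255.000 = 0.8874 → 0.887.

0.887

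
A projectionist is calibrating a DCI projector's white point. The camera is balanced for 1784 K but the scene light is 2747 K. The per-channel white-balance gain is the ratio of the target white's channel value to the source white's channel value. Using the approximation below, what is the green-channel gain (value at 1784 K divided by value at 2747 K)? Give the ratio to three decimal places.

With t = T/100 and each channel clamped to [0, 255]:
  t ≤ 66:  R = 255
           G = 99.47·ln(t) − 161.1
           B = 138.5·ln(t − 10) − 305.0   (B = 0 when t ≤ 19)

0.745

At 2747 K (t = 27.47):
  G = 99.47·ln 27.47 − 161.1 = 99.47·3.3131 − 161.1 = 168.454.
At 1784 K (t = 17.84):
  G = 99.47·ln 17.84 − 161.1 = 99.47·2.8814 − 161.1 = 125.517.
Gain = 125.517 / 168.454 = 0.7451 → 0.745.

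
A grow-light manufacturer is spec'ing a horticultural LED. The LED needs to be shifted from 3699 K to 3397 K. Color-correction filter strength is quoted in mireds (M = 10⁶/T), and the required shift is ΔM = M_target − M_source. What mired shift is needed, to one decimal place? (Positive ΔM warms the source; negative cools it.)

+24.0 mireds

M_source = 10⁶/3699 = 270.343; M_target = 10⁶/3397 = 294.377.
ΔM = 294.377 − 270.343 = 24.034 → +24.0 mireds, a warming shift.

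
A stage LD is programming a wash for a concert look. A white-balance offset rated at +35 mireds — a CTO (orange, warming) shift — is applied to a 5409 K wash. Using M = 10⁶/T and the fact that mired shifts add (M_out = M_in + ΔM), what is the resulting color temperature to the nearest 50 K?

4550 K

M_in = 10⁶/5409 = 184.88 mireds.
M_out = 184.88 + (+35) = 219.88 mireds.
T_out = 10⁶/219.88 = 4548.0 K → 4550 K.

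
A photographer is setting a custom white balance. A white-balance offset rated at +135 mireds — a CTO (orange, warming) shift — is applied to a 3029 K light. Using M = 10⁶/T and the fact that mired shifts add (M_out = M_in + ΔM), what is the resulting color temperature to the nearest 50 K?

M_in = 10⁶/3029 = 330.14 mireds.
M_out = 330.14 + (+135) = 465.14 mireds.
T_out = 10⁶/465.14 = 2149.9 K → 2150 K.

2150 K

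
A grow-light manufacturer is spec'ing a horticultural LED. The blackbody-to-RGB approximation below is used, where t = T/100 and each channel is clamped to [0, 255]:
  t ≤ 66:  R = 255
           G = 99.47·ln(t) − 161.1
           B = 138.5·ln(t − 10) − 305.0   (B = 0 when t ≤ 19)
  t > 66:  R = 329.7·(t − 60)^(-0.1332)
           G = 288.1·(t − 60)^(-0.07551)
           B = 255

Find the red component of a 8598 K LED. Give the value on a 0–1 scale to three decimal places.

0.838

t = 8598/100 = 85.98; the t > 66 branch applies.
R = 329.7·(85.98 − 60)^(-0.1332) = 329.7·25.98^(-0.1332) = 329.7·0.64799 = 213.643.
On a 0–1 scale: 213.643/255 = 0.8378 → 0.838.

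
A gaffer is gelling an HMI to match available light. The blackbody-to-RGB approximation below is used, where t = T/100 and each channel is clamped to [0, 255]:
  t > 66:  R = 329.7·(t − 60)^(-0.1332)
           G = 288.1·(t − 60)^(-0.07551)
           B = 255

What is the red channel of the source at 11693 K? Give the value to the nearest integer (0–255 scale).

192

t = 11693/100 = 116.93; the t > 66 branch applies.
R = 329.7·(116.93 − 60)^(-0.1332) = 329.7·56.93^(-0.1332) = 329.7·0.58370 = 192.445.
Rounded: 192.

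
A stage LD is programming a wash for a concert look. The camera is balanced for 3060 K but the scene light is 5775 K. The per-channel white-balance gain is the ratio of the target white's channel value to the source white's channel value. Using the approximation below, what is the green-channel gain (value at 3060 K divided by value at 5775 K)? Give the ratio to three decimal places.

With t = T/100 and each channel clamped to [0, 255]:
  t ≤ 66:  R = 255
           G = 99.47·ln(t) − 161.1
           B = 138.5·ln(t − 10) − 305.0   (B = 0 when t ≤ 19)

At 5775 K (t = 57.75):
  G = 99.47·ln 57.75 − 161.1 = 99.47·4.0561 − 161.1 = 242.363.
At 3060 K (t = 30.6):
  G = 99.47·ln 30.6 − 161.1 = 99.47·3.4210 − 161.1 = 179.187.
Gain = 179.187 / 242.363 = 0.7393 → 0.739.

0.739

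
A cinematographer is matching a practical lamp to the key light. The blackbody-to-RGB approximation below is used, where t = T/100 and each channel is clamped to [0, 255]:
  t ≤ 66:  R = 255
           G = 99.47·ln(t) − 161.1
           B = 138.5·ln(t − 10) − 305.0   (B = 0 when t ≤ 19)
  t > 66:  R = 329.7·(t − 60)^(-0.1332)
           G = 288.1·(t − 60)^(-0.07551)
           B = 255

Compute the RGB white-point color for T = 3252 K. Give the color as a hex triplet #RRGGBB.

#FFB97E

t = 3252/100 = 32.52; the t ≤ 66 branch applies.
R = 255 by definition for t ≤ 66.
G = 99.47·ln 32.52 − 161.1 = 99.47·3.4819 − 161.1 = 185.240.
B = 138.5·ln(32.52 − 10) − 305.0 = 138.5·ln 22.52 − 305.0 = 138.5·3.1144 − 305.0 = 126.345.
Rounded: (255, 185, 126).
In hex: #FFB97E.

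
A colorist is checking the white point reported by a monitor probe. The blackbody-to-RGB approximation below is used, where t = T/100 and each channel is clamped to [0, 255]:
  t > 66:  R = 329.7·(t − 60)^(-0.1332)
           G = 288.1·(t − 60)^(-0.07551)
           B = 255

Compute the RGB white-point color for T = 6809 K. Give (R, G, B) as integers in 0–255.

(250, 246, 255)

t = 6809/100 = 68.09; the t > 66 branch applies.
R = 329.7·(68.09 − 60)^(-0.1332) = 329.7·8.09^(-0.1332) = 329.7·0.75694 = 249.563.
G = 288.1·(68.09 − 60)^(-0.07551) = 288.1·8.09^(-0.07551) = 288.1·0.85397 = 246.028.
B = 255 by definition for t > 66.
Rounded: (250, 246, 255).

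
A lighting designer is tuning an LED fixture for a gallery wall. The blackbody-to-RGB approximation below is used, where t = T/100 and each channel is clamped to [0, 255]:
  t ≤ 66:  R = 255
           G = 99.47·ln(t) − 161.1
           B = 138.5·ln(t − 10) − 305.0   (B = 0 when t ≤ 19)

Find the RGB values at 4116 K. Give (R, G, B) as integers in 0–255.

(255, 209, 171)

t = 4116/100 = 41.16; the t ≤ 66 branch applies.
R = 255 by definition for t ≤ 66.
G = 99.47·ln 41.16 − 161.1 = 99.47·3.7175 − 161.1 = 208.676.
B = 138.5·ln(41.16 − 10) − 305.0 = 138.5·ln 31.16 − 305.0 = 138.5·3.4391 − 305.0 = 171.320.
Rounded: (255, 209, 171).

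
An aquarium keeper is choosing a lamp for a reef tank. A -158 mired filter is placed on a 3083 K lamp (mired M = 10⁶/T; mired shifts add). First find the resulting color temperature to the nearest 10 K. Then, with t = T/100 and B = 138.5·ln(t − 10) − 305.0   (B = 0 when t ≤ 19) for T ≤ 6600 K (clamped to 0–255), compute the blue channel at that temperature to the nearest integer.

M_in = 10⁶/3083 = 324.36; M_out = 324.36 + (-158) = 166.36.
T_out = 10⁶/166.36 = 6011.1 K → 6010 K; t = 60.1.
B = 138.5·ln(60.1 − 10) − 305.0 = 138.5·ln 50.1 − 305.0 = 138.5·3.9140 − 305.0 = 237.092.
Rounded: 237.

237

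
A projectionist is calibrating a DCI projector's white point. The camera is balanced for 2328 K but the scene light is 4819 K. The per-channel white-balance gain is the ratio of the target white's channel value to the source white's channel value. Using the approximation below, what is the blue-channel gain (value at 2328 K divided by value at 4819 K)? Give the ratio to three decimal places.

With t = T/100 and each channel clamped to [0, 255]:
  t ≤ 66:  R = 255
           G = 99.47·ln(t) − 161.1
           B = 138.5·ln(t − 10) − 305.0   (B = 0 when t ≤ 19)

At 4819 K (t = 48.19):
  B = 138.5·ln(48.19 − 10) − 305.0 = 138.5·ln 38.19 − 305.0 = 138.5·3.6426 − 305.0 = 199.496.
At 2328 K (t = 23.28):
  B = 138.5·ln(23.28 − 10) − 305.0 = 138.5·ln 13.28 − 305.0 = 138.5·2.5863 − 305.0 = 53.197.
Gain = 53.197 / 199.496 = 0.2667 → 0.267.

0.267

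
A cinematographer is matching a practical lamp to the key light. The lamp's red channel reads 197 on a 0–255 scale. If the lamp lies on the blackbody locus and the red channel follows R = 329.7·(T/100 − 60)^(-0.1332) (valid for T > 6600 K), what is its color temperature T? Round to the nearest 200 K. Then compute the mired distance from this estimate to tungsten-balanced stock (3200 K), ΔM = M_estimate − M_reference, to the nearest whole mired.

-220 mireds

(t − 60)^(-0.1332) = 197/329.7 = 0.59751.
t − 60 = 0.59751^(1/-0.1332) = 0.59751^(-7.508) = 47.761, so t = 107.761.
T = 100·t = 10776 K → 10800 K to the nearest 200 K.
M_estimate = 10⁶/10800 = 92.59; M_reference = 10⁶/3200 = 312.50.
ΔM = 92.59 − 312.50 = -219.91 → -220 mireds.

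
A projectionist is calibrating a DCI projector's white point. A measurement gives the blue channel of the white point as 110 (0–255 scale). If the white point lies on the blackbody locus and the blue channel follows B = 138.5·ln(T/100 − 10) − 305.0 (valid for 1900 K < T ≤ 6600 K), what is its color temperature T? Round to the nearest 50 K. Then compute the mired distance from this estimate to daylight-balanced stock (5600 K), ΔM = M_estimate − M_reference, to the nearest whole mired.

+155 mireds

ln(t − 10) = (110 + 305.0) / 138.5 = 2.9964.
t − 10 = e^2.9964 = 20.013, so t = 30.013.
T = 100·t = 3001 K → 3000 K to the nearest 50 K.
M_estimate = 10⁶/3000 = 333.33; M_reference = 10⁶/5600 = 178.57.
ΔM = 333.33 − 178.57 = 154.76 → +155 mireds.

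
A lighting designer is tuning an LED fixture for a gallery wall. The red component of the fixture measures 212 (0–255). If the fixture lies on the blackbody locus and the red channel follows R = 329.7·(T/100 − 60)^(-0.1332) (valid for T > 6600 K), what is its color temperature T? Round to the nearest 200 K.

(t − 60)^(-0.1332) = 212/329.7 = 0.64301.
t − 60 = 0.64301^(1/-0.1332) = 0.64301^(-7.508) = 27.530, so t = 87.530.
T = 100·t = 8753 K → 8800 K to the nearest 200 K.

8800 K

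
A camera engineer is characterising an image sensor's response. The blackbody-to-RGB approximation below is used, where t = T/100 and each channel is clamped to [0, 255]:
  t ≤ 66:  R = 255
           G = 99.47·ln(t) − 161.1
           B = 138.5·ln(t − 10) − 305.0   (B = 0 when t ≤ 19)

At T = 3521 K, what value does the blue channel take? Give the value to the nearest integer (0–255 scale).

t = 3521/100 = 35.21; the t ≤ 66 branch applies.
B = 138.5·ln(35.21 − 10) − 305.0 = 138.5·ln 25.21 − 305.0 = 138.5·3.2272 − 305.0 = 141.973.
Rounded: 142.

142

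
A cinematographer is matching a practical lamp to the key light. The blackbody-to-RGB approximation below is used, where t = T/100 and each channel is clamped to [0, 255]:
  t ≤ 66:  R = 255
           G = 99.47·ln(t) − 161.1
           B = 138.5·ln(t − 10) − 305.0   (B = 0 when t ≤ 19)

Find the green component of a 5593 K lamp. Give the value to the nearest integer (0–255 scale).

t = 5593/100 = 55.93; the t ≤ 66 branch applies.
G = 99.47·ln 55.93 − 161.1 = 99.47·4.0241 − 161.1 = 239.177.
Rounded: 239.

239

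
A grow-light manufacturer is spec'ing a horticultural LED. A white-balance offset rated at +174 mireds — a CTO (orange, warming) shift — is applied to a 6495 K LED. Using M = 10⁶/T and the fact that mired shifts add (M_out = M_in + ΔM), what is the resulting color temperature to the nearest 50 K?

M_in = 10⁶/6495 = 153.96 mireds.
M_out = 153.96 + (+174) = 327.96 mireds.
T_out = 10⁶/327.96 = 3049.1 K → 3050 K.

3050 K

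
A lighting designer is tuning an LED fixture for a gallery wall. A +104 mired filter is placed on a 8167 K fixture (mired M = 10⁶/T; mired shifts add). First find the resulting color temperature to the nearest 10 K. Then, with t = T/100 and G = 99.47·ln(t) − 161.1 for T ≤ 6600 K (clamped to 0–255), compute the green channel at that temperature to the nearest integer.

216

M_in = 10⁶/8167 = 122.44; M_out = 122.44 + (+104) = 226.44.
T_out = 10⁶/226.44 = 4416.1 K → 4420 K; t = 44.2.
G = 99.47·ln 44.2 − 161.1 = 99.47·3.7887 − 161.1 = 215.764.
Rounded: 216.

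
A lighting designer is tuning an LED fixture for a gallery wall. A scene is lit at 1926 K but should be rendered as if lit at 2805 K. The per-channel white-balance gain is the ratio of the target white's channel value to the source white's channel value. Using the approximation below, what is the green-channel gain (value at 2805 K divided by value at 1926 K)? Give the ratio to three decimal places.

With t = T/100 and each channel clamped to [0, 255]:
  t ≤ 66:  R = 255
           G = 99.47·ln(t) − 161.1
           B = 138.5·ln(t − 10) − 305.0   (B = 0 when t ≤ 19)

1.281

At 1926 K (t = 19.26):
  G = 99.47·ln 19.26 − 161.1 = 99.47·2.9580 − 161.1 = 133.135.
At 2805 K (t = 28.05):
  G = 99.47·ln 28.05 − 161.1 = 99.47·3.3340 − 161.1 = 170.532.
Gain = 170.532 / 133.135 = 1.2809 → 1.281.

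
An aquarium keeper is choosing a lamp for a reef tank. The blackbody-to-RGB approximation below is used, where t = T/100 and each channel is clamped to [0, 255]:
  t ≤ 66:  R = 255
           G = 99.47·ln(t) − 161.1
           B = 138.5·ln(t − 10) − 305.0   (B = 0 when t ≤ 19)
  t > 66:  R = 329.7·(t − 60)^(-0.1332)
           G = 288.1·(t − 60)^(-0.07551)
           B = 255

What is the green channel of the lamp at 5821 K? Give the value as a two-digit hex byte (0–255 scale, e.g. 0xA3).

0xF3

t = 5821/100 = 58.21; the t ≤ 66 branch applies.
G = 99.47·ln 58.21 − 161.1 = 99.47·4.0641 − 161.1 = 243.152.
Rounded: 243; in hex, 0xF3.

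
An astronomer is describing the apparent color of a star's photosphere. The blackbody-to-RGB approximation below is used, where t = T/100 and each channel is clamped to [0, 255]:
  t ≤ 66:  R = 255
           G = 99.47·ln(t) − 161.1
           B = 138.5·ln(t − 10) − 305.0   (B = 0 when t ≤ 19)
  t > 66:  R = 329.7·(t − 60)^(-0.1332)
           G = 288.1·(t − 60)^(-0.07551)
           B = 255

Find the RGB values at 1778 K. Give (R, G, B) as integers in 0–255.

t = 1778/100 = 17.78; the t ≤ 66 branch applies.
R = 255 by definition for t ≤ 66.
G = 99.47·ln 17.78 − 161.1 = 99.47·2.8781 − 161.1 = 125.182.
t = 17.78 ≤ 19, so B = 0.
Rounded: (255, 125, 0).

(255, 125, 0)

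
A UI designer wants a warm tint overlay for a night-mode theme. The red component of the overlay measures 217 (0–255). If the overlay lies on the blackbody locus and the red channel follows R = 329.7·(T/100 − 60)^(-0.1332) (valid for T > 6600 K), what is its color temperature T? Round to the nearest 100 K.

8300 K

(t − 60)^(-0.1332) = 217/329.7 = 0.65817.
t − 60 = 0.65817^(1/-0.1332) = 0.65817^(-7.508) = 23.110, so t = 83.110.
T = 100·t = 8311 K → 8300 K to the nearest 100 K.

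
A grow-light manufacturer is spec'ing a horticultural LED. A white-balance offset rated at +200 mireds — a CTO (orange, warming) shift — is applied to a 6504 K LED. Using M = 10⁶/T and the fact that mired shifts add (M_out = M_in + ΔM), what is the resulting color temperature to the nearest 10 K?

2830 K

M_in = 10⁶/6504 = 153.75 mireds.
M_out = 153.75 + (+200) = 353.75 mireds.
T_out = 10⁶/353.75 = 2826.8 K → 2830 K.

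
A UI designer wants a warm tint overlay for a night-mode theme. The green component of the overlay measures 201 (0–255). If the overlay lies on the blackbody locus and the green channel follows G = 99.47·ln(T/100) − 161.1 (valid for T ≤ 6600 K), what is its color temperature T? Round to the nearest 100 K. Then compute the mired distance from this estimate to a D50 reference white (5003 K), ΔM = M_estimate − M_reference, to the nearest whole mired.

+63 mireds

ln t = (201 + 161.1) / 99.47 = 3.6403.
t = e^3.6403 = 38.103.
T = 100·t = 3810 K → 3800 K to the nearest 100 K.
M_estimate = 10⁶/3800 = 263.16; M_reference = 10⁶/5003 = 199.88.
ΔM = 263.16 − 199.88 = 63.28 → +63 mireds.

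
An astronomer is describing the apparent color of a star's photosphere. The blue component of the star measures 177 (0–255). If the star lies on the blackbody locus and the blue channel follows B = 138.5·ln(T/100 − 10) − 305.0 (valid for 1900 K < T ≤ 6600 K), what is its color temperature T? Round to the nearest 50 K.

4250 K

ln(t − 10) = (177 + 305.0) / 138.5 = 3.4801.
t − 10 = e^3.4801 = 32.464, so t = 42.464.
T = 100·t = 4246 K → 4250 K to the nearest 50 K.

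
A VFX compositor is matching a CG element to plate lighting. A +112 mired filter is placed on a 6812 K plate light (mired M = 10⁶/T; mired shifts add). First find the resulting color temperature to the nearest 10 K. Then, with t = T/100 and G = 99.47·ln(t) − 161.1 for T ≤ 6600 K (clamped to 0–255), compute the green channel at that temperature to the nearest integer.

202

M_in = 10⁶/6812 = 146.80; M_out = 146.80 + (+112) = 258.80.
T_out = 10⁶/258.80 = 3864.0 K → 3860 K; t = 38.6.
G = 99.47·ln 38.6 − 161.1 = 99.47·3.6533 − 161.1 = 202.289.
Rounded: 202.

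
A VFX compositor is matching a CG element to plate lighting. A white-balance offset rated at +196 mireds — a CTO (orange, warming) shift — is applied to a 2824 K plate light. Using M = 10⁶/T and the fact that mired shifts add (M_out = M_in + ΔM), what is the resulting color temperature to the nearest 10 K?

1820 K

M_in = 10⁶/2824 = 354.11 mireds.
M_out = 354.11 + (+196) = 550.11 mireds.
T_out = 10⁶/550.11 = 1817.8 K → 1820 K.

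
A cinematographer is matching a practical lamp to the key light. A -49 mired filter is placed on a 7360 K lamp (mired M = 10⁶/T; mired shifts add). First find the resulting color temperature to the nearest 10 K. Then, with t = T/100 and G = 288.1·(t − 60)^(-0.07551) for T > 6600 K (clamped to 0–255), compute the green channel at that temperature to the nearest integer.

M_in = 10⁶/7360 = 135.87; M_out = 135.87 + (-49) = 86.87.
T_out = 10⁶/86.87 = 11511.5 K → 11510 K; t = 115.1.
G = 288.1·(115.1 − 60)^(-0.07551) = 288.1·55.1^(-0.07551) = 288.1·0.73880 = 212.848.
Rounded: 213.

213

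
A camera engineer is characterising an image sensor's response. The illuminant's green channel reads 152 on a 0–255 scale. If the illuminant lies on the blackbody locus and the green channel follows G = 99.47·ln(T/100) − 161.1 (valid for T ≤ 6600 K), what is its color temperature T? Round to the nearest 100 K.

ln t = (152 + 161.1) / 99.47 = 3.1477.
t = e^3.1477 = 23.282.
T = 100·t = 2328 K → 2300 K to the nearest 100 K.

2300 K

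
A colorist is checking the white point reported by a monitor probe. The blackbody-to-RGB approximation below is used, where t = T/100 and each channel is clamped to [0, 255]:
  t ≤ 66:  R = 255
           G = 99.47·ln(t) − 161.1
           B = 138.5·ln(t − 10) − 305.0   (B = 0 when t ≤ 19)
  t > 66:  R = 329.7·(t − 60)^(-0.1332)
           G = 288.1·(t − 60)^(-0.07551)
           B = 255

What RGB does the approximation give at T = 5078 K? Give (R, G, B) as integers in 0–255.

t = 5078/100 = 50.78; the t ≤ 66 branch applies.
R = 255 by definition for t ≤ 66.
G = 99.47·ln 50.78 − 161.1 = 99.47·3.9275 − 161.1 = 229.569.
B = 138.5·ln(50.78 − 10) − 305.0 = 138.5·ln 40.78 − 305.0 = 138.5·3.7082 − 305.0 = 208.585.
Rounded: (255, 230, 209).

(255, 230, 209)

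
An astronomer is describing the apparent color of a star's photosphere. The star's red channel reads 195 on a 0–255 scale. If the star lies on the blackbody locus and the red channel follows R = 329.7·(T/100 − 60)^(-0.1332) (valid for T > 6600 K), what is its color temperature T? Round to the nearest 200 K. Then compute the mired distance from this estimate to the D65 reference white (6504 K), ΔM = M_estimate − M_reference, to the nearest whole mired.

-64 mireds

(t − 60)^(-0.1332) = 195/329.7 = 0.59145.
t − 60 = 0.59145^(1/-0.1332) = 0.59145^(-7.508) = 51.564, so t = 111.564.
T = 100·t = 11156 K → 11200 K to the nearest 200 K.
M_estimate = 10⁶/11200 = 89.29; M_reference = 10⁶/6504 = 153.75.
ΔM = 89.29 − 153.75 = -64.47 → -64 mireds.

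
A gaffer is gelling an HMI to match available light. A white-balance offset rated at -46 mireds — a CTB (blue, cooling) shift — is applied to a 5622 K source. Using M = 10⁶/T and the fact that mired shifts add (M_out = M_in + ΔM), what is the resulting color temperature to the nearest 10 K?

7580 K

M_in = 10⁶/5622 = 177.87 mireds.
M_out = 177.87 + (-46) = 131.87 mireds.
T_out = 10⁶/131.87 = 7583.1 K → 7580 K.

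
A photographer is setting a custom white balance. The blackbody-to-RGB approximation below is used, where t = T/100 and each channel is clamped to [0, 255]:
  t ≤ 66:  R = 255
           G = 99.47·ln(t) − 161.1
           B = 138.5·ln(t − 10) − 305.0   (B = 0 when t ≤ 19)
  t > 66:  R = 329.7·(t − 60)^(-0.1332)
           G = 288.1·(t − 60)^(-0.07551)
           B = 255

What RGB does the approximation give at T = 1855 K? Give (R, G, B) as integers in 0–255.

t = 1855/100 = 18.55; the t ≤ 66 branch applies.
R = 255 by definition for t ≤ 66.
G = 99.47·ln 18.55 − 161.1 = 99.47·2.9205 − 161.1 = 129.399.
t = 18.55 ≤ 19, so B = 0.
Rounded: (255, 129, 0).

(255, 129, 0)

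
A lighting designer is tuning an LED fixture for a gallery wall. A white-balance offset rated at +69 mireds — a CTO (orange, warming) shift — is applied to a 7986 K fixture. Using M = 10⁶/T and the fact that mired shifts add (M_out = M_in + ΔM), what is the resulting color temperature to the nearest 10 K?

5150 K

M_in = 10⁶/7986 = 125.22 mireds.
M_out = 125.22 + (+69) = 194.22 mireds.
T_out = 10⁶/194.22 = 5148.8 K → 5150 K.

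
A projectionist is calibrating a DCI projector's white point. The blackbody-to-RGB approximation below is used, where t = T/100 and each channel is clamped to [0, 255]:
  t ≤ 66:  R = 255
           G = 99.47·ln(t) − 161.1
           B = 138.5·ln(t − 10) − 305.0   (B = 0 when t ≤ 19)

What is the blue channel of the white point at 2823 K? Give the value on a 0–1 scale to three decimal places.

t = 2823/100 = 28.23; the t ≤ 66 branch applies.
B = 138.5·ln(28.23 − 10) − 305.0 = 138.5·ln 18.23 − 305.0 = 138.5·2.9031 − 305.0 = 97.075.
On a 0–1 scale: 97.075/255 = 0.3807 → 0.381.

0.381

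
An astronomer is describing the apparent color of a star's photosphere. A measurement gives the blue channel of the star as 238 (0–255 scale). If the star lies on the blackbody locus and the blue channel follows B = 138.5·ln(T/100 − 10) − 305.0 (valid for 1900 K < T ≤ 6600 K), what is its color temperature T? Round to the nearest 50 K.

6050 K

ln(t − 10) = (238 + 305.0) / 138.5 = 3.9206.
t − 10 = e^3.9206 = 50.430, so t = 60.430.
T = 100·t = 6043 K → 6050 K to the nearest 50 K.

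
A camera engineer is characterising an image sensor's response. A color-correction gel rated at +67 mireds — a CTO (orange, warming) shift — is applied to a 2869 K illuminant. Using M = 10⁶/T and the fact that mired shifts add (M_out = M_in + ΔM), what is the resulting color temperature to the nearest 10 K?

2410 K

M_in = 10⁶/2869 = 348.55 mireds.
M_out = 348.55 + (+67) = 415.55 mireds.
T_out = 10⁶/415.55 = 2406.4 K → 2410 K.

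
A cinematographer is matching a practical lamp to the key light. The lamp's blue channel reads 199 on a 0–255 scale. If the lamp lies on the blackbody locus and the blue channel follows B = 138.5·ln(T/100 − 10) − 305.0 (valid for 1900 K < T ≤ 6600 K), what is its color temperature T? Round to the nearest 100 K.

4800 K

ln(t − 10) = (199 + 305.0) / 138.5 = 3.6390.
t − 10 = e^3.6390 = 38.053, so t = 48.053.
T = 100·t = 4805 K → 4800 K to the nearest 100 K.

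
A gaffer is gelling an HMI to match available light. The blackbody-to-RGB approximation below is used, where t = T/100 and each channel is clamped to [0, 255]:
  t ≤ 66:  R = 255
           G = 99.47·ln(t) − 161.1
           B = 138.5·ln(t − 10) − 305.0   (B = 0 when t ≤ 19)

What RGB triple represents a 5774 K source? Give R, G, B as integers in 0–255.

t = 5774/100 = 57.74; the t ≤ 66 branch applies.
R = 255 by definition for t ≤ 66.
G = 99.47·ln 57.74 − 161.1 = 99.47·4.0560 − 161.1 = 242.345.
B = 138.5·ln(57.74 − 10) − 305.0 = 138.5·ln 47.74 − 305.0 = 138.5·3.8658 − 305.0 = 230.409.
Rounded: (255, 242, 230).

R=255, G=242, B=230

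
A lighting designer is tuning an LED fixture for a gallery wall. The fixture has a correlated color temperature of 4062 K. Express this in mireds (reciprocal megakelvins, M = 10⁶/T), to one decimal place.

246.2 mireds

M = 10⁶ / 4062 = 246.184 → 246.2 mireds.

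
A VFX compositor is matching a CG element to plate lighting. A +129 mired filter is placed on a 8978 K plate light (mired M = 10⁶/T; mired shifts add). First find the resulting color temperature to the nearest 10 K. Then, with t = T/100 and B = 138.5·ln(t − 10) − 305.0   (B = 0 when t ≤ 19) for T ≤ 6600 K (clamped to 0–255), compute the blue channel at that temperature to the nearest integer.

173

M_in = 10⁶/8978 = 111.38; M_out = 111.38 + (+129) = 240.38.
T_out = 10⁶/240.38 = 4160.0 K → 4160 K; t = 41.6.
B = 138.5·ln(41.6 − 10) − 305.0 = 138.5·ln 31.6 − 305.0 = 138.5·3.4532 − 305.0 = 173.262.
Rounded: 173.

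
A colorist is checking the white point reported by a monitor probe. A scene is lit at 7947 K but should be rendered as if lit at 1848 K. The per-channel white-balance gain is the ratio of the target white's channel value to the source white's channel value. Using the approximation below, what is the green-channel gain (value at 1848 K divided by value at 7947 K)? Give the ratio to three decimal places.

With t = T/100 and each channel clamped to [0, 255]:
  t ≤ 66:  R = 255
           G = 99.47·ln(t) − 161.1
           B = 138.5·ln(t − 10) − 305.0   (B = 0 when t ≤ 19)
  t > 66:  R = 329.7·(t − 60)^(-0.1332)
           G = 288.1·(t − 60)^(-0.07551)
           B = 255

0.560

At 7947 K (t = 79.47):
  G = 288.1·(79.47 − 60)^(-0.07551) = 288.1·19.47^(-0.07551) = 288.1·0.79917 = 230.241.
At 1848 K (t = 18.48):
  G = 99.47·ln 18.48 − 161.1 = 99.47·2.9167 − 161.1 = 129.023.
Gain = 129.023 / 230.241 = 0.5604 → 0.560.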